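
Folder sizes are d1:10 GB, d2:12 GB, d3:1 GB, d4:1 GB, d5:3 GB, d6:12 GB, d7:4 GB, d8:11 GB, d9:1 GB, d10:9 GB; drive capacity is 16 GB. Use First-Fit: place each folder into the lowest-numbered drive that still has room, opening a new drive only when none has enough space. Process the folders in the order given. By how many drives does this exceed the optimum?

First-Fit: [10,1,1,3,1] [12,4] [12] [11] [9] → 5 drives.
5 folders exceed 8 GB (half the capacity), and no two of those can share a drive, so at least 5 drives are needed.
So 5 is already optimal.

0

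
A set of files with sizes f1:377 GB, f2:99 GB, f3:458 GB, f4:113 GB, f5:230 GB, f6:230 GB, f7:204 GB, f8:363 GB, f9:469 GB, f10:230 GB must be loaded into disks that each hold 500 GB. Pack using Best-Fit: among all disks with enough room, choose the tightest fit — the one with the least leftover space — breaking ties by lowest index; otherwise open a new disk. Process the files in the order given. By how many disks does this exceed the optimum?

Best-Fit: [377,99] [458] [113,230] [230,204] [363] [469] [230] → 7 disks.
Total size 2773 GB; any packing needs at least ⌈2773/500⌉ = 6 disks.
An optimal packing achieves that bound: [469] [458] [377,113] [363,99] [230,230] [230,204] → 6 disks.
Excess: 7 − 6 = 1.

1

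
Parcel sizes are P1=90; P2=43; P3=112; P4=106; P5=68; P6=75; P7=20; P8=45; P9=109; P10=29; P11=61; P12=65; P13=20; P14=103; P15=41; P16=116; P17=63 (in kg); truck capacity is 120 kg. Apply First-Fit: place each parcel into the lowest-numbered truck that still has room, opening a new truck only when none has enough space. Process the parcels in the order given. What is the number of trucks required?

11

P1 (90 kg) → truck 1 (remaining 30 kg)
P2 (43 kg) → truck 2 (remaining 77 kg)
P3 (112 kg) → truck 3 (remaining 8 kg)
P4 (106 kg) → truck 4 (remaining 14 kg)
P5 (68 kg) → truck 2 (remaining 9 kg)
P6 (75 kg) → truck 5 (remaining 45 kg)
P7 (20 kg) → truck 1 (remaining 10 kg)
P8 (45 kg) → truck 5 (remaining 0 kg)
P9 (109 kg) → truck 6 (remaining 11 kg)
P10 (29 kg) → truck 7 (remaining 91 kg)
P11 (61 kg) → truck 7 (remaining 30 kg)
P12 (65 kg) → truck 8 (remaining 55 kg)
P13 (20 kg) → truck 7 (remaining 10 kg)
P14 (103 kg) → truck 9 (remaining 17 kg)
P15 (41 kg) → truck 8 (remaining 14 kg)
P16 (116 kg) → truck 10 (remaining 4 kg)
P17 (63 kg) → truck 11 (remaining 57 kg)
Final trucks: [90,20] [43,68] [112] [106] [75,45] [109] [29,61,20] [65,41] [103] [116] [63].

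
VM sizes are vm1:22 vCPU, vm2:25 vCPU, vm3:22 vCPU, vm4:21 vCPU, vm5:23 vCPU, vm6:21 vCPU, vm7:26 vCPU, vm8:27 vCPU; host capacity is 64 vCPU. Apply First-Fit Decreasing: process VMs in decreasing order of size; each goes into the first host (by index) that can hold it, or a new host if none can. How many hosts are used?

4 hosts

Sorted descending: 27, 26, 25, 23, 22, 22, 21, 21.
host 1: place 27 vCPU, 37 vCPU left
host 1: place 26 vCPU, 11 vCPU left
host 2: place 25 vCPU, 39 vCPU left
host 2: place 23 vCPU, 16 vCPU left
host 3: place 22 vCPU, 42 vCPU left
host 3: place 22 vCPU, 20 vCPU left
host 4: place 21 vCPU, 43 vCPU left
host 4: place 21 vCPU, 22 vCPU left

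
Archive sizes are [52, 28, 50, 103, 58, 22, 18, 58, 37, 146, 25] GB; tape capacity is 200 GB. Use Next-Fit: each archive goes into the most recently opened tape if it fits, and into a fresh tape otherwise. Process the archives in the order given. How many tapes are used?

Put 52 GB in tape 1; 148 GB remain.
Put 28 GB in tape 1; 120 GB remain.
Put 50 GB in tape 1; 70 GB remain.
Put 103 GB in tape 2; 97 GB remain.
Put 58 GB in tape 2; 39 GB remain.
Put 22 GB in tape 2; 17 GB remain.
Put 18 GB in tape 3; 182 GB remain.
Put 58 GB in tape 3; 124 GB remain.
Put 37 GB in tape 3; 87 GB remain.
Put 146 GB in tape 4; 54 GB remain.
Put 25 GB in tape 4; 29 GB remain.
Final tapes: [52,28,50] [103,58,22] [18,58,37] [146,25].

4 tapes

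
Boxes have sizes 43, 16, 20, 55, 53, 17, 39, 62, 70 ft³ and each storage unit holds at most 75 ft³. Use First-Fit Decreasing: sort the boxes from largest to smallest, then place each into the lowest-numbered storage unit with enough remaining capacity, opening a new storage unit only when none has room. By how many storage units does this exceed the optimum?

0

First-Fit Decreasing: [70] [62] [55,20] [53,17] [43,16] [39] → 6 storage units.
6 boxes exceed 37.5 ft³ (half the capacity), and no two of those can share a storage unit, so at least 6 storage units are needed.
So 6 is already optimal.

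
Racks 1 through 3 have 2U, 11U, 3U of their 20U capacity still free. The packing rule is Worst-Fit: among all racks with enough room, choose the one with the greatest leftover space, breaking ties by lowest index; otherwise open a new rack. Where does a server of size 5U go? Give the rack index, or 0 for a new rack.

2

Racks with room: rack 2 (11U).
Most room is rack 2 with 11U free.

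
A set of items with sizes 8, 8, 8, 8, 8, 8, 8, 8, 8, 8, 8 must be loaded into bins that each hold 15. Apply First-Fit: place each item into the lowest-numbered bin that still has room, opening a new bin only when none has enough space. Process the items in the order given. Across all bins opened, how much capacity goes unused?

77

8 → bin 1 (remaining 7)
8 → bin 2 (remaining 7)
8 → bin 3 (remaining 7)
8 → bin 4 (remaining 7)
8 → bin 5 (remaining 7)
8 → bin 6 (remaining 7)
8 → bin 7 (remaining 7)
8 → bin 8 (remaining 7)
8 → bin 9 (remaining 7)
8 → bin 10 (remaining 7)
8 → bin 11 (remaining 7)
11 bins × 15 = 165; used 88; unused 77.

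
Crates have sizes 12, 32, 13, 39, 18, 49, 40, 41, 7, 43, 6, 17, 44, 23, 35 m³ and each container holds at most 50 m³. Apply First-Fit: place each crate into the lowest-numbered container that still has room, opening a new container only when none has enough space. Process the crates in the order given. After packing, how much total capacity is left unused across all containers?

81

Put 12 m³ in container 1; 38 m³ remain.
Put 32 m³ in container 1; 6 m³ remain.
Put 13 m³ in container 2; 37 m³ remain.
Put 39 m³ in container 3; 11 m³ remain.
Put 18 m³ in container 2; 19 m³ remain.
Put 49 m³ in container 4; 1 m³ remain.
Put 40 m³ in container 5; 10 m³ remain.
Put 41 m³ in container 6; 9 m³ remain.
Put 7 m³ in container 2; 12 m³ remain.
Put 43 m³ in container 7; 7 m³ remain.
Put 6 m³ in container 1; 0 m³ remain.
Put 17 m³ in container 8; 33 m³ remain.
Put 44 m³ in container 9; 6 m³ remain.
Put 23 m³ in container 8; 10 m³ remain.
Put 35 m³ in container 10; 15 m³ remain.
10 containers × 50 m³ = 500 m³; used 419 m³; unused 81 m³.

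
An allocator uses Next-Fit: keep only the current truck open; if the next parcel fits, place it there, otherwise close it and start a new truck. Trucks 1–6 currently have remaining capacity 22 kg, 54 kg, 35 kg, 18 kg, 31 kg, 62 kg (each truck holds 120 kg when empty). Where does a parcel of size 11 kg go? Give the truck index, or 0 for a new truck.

6

Next-Fit only looks at truck 6, which has 62 kg free.
11 kg fits there.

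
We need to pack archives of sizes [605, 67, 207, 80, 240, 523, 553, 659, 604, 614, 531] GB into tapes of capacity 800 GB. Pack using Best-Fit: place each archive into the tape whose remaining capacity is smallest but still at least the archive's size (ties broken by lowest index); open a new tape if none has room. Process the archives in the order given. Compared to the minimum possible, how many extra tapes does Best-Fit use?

Best-Fit: [605,67,80] [207,240] [523] [553] [659] [604] [614] [531] → 8 tapes.
7 archives exceed 400 GB (half the capacity), and no two of those can share a tape, so at least 7 tapes are needed.
An optimal packing achieves that bound: [659,80] [614,67] [605] [604] [553,240] [531,207] [523] → 7 tapes.
Excess: 8 − 7 = 1.

1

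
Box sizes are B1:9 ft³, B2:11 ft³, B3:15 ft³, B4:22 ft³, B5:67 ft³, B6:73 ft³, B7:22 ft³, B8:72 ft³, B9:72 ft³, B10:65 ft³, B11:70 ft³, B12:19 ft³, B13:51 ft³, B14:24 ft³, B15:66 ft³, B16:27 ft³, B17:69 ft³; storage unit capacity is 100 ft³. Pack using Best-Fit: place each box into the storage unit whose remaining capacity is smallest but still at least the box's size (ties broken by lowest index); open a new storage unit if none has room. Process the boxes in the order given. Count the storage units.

storage unit 1: place B1 (9 ft³), 91 ft³ left
storage unit 1: place B2 (11 ft³), 80 ft³ left
storage unit 1: place B3 (15 ft³), 65 ft³ left
storage unit 1: place B4 (22 ft³), 43 ft³ left
storage unit 2: place B5 (67 ft³), 33 ft³ left
storage unit 3: place B6 (73 ft³), 27 ft³ left
storage unit 3: place B7 (22 ft³), 5 ft³ left
storage unit 4: place B8 (72 ft³), 28 ft³ left
storage unit 5: place B9 (72 ft³), 28 ft³ left
storage unit 6: place B10 (65 ft³), 35 ft³ left
storage unit 7: place B11 (70 ft³), 30 ft³ left
storage unit 4: place B12 (19 ft³), 9 ft³ left
storage unit 8: place B13 (51 ft³), 49 ft³ left
storage unit 5: place B14 (24 ft³), 4 ft³ left
storage unit 9: place B15 (66 ft³), 34 ft³ left
storage unit 7: place B16 (27 ft³), 3 ft³ left
storage unit 10: place B17 (69 ft³), 31 ft³ left

10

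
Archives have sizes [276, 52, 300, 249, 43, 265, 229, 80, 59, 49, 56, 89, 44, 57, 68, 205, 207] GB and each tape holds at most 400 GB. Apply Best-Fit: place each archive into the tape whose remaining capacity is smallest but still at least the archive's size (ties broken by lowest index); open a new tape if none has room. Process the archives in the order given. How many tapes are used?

7

276 GB → tape 1 (remaining 124 GB)
52 GB → tape 1 (remaining 72 GB)
300 GB → tape 2 (remaining 100 GB)
249 GB → tape 3 (remaining 151 GB)
43 GB → tape 1 (remaining 29 GB)
265 GB → tape 4 (remaining 135 GB)
229 GB → tape 5 (remaining 171 GB)
80 GB → tape 2 (remaining 20 GB)
59 GB → tape 4 (remaining 76 GB)
49 GB → tape 4 (remaining 27 GB)
56 GB → tape 3 (remaining 95 GB)
89 GB → tape 3 (remaining 6 GB)
44 GB → tape 5 (remaining 127 GB)
57 GB → tape 5 (remaining 70 GB)
68 GB → tape 5 (remaining 2 GB)
205 GB → tape 6 (remaining 195 GB)
207 GB → tape 7 (remaining 193 GB)
Final tapes: [276,52,43] [300,80] [249,56,89] [265,59,49] [229,44,57,68] [205] [207].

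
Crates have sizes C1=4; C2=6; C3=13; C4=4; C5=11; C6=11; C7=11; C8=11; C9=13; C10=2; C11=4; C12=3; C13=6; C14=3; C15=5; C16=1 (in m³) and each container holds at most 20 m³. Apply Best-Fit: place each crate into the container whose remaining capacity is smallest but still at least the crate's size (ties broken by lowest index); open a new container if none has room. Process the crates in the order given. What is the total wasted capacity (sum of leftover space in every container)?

Put C1 (4 m³) in container 1; 16 m³ remain.
Put C2 (6 m³) in container 1; 10 m³ remain.
Put C3 (13 m³) in container 2; 7 m³ remain.
Put C4 (4 m³) in container 2; 3 m³ remain.
Put C5 (11 m³) in container 3; 9 m³ remain.
Put C6 (11 m³) in container 4; 9 m³ remain.
Put C7 (11 m³) in container 5; 9 m³ remain.
Put C8 (11 m³) in container 6; 9 m³ remain.
Put C9 (13 m³) in container 7; 7 m³ remain.
Put C10 (2 m³) in container 2; 1 m³ remain.
Put C11 (4 m³) in container 7; 3 m³ remain.
Put C12 (3 m³) in container 7; 0 m³ remain.
Put C13 (6 m³) in container 3; 3 m³ remain.
Put C14 (3 m³) in container 3; 0 m³ remain.
Put C15 (5 m³) in container 4; 4 m³ remain.
Put C16 (1 m³) in container 2; 0 m³ remain.
7 containers × 20 m³ = 140 m³; used 108 m³; unused 32 m³.

32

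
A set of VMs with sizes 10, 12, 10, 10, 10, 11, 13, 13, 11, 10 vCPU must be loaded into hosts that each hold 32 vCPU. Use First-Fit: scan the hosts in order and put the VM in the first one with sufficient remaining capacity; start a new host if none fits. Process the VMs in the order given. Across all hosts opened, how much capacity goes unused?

host 1: place 10 vCPU, 22 vCPU left
host 1: place 12 vCPU, 10 vCPU left
host 1: place 10 vCPU, 0 vCPU left
host 2: place 10 vCPU, 22 vCPU left
host 2: place 10 vCPU, 12 vCPU left
host 2: place 11 vCPU, 1 vCPU left
host 3: place 13 vCPU, 19 vCPU left
host 3: place 13 vCPU, 6 vCPU left
host 4: place 11 vCPU, 21 vCPU left
host 4: place 10 vCPU, 11 vCPU left
4 hosts × 32 vCPU = 128 vCPU; used 110 vCPU; unused 18 vCPU.

18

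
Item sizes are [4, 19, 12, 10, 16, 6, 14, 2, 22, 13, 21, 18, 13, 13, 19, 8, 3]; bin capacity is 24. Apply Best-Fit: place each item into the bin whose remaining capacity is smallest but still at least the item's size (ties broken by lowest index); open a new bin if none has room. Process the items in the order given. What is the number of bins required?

4 → bin 1 (remaining 20)
19 → bin 1 (remaining 1)
12 → bin 2 (remaining 12)
10 → bin 2 (remaining 2)
16 → bin 3 (remaining 8)
6 → bin 3 (remaining 2)
14 → bin 4 (remaining 10)
2 → bin 2 (remaining 0)
22 → bin 5 (remaining 2)
13 → bin 6 (remaining 11)
21 → bin 7 (remaining 3)
18 → bin 8 (remaining 6)
13 → bin 9 (remaining 11)
13 → bin 10 (remaining 11)
19 → bin 11 (remaining 5)
8 → bin 4 (remaining 2)
3 → bin 7 (remaining 0)

11 bins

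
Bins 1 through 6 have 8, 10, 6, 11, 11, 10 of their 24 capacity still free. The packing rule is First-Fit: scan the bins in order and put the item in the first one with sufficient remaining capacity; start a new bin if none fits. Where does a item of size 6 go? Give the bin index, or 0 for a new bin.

1

Bins with room: bin 1 (8), bin 2 (10), bin 3 (6), bin 4 (11), bin 5 (11), bin 6 (10).
The first with room is bin 1.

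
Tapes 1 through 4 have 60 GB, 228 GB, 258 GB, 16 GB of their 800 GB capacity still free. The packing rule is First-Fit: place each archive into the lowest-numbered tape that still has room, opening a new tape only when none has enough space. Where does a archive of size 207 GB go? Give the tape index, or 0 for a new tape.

2

Tapes with room: tape 2 (228 GB), tape 3 (258 GB).
The first with room is tape 2.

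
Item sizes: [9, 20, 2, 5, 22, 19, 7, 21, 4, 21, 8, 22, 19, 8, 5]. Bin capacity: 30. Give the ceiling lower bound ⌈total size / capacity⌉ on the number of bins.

Total size = 9 + 20 + 2 + 5 + 22 + 19 + 7 + 21 + 4 + 21 + 8 + 22 + 19 + 8 + 5 = 192.
⌈192 / 30⌉ = 7.

7 bins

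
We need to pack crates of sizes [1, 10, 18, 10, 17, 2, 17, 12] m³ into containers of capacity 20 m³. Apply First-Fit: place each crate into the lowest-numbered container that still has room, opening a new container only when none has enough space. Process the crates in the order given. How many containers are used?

6

container 1: place 1 m³, 19 m³ left
container 1: place 10 m³, 9 m³ left
container 2: place 18 m³, 2 m³ left
container 3: place 10 m³, 10 m³ left
container 4: place 17 m³, 3 m³ left
container 1: place 2 m³, 7 m³ left
container 5: place 17 m³, 3 m³ left
container 6: place 12 m³, 8 m³ left
Final containers: [1,10,2] [18] [10] [17] [17] [12].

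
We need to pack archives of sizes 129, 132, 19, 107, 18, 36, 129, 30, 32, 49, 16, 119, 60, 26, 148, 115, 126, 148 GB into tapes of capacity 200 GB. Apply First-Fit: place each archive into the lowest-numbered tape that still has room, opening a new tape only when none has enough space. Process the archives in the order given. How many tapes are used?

9

Put 129 GB in tape 1; 71 GB remain.
Put 132 GB in tape 2; 68 GB remain.
Put 19 GB in tape 1; 52 GB remain.
Put 107 GB in tape 3; 93 GB remain.
Put 18 GB in tape 1; 34 GB remain.
Put 36 GB in tape 2; 32 GB remain.
Put 129 GB in tape 4; 71 GB remain.
Put 30 GB in tape 1; 4 GB remain.
Put 32 GB in tape 2; 0 GB remain.
Put 49 GB in tape 3; 44 GB remain.
Put 16 GB in tape 3; 28 GB remain.
Put 119 GB in tape 5; 81 GB remain.
Put 60 GB in tape 4; 11 GB remain.
Put 26 GB in tape 3; 2 GB remain.
Put 148 GB in tape 6; 52 GB remain.
Put 115 GB in tape 7; 85 GB remain.
Put 126 GB in tape 8; 74 GB remain.
Put 148 GB in tape 9; 52 GB remain.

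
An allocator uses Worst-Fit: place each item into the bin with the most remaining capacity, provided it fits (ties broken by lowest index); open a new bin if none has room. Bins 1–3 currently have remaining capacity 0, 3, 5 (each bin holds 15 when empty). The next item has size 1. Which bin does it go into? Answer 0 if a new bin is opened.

3

Bins with room: bin 2 (3), bin 3 (5).
Most room is bin 3 with 5 free.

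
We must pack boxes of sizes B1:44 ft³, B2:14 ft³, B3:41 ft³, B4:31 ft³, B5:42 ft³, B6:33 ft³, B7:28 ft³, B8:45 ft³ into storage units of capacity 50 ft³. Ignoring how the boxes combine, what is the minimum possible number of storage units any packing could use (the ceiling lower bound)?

6

Total size = 44 + 14 + 41 + 31 + 42 + 33 + 28 + 45 = 278 ft³.
⌈278 / 50⌉ = 6.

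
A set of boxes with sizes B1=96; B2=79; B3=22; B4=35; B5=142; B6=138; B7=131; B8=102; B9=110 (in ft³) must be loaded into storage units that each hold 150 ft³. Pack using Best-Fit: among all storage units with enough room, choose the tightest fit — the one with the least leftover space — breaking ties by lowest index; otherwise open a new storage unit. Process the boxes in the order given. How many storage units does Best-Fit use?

Put B1 (96 ft³) in storage unit 1; 54 ft³ remain.
Put B2 (79 ft³) in storage unit 2; 71 ft³ remain.
Put B3 (22 ft³) in storage unit 1; 32 ft³ remain.
Put B4 (35 ft³) in storage unit 2; 36 ft³ remain.
Put B5 (142 ft³) in storage unit 3; 8 ft³ remain.
Put B6 (138 ft³) in storage unit 4; 12 ft³ remain.
Put B7 (131 ft³) in storage unit 5; 19 ft³ remain.
Put B8 (102 ft³) in storage unit 6; 48 ft³ remain.
Put B9 (110 ft³) in storage unit 7; 40 ft³ remain.
Final storage units: [96,22] [79,35] [142] [138] [131] [102] [110].

7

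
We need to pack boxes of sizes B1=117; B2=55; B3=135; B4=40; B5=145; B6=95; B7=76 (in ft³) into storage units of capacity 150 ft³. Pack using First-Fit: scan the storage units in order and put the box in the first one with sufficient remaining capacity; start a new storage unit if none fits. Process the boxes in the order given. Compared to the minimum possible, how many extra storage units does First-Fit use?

First-Fit: [117] [55,40] [135] [145] [95] [76] → 6 storage units.
Total size 663 ft³; any packing needs at least ⌈663/150⌉ = 5 storage units.
An optimal packing achieves that bound: [145] [135] [117] [95,55] [76,40] → 5 storage units.
Excess: 6 − 5 = 1.

1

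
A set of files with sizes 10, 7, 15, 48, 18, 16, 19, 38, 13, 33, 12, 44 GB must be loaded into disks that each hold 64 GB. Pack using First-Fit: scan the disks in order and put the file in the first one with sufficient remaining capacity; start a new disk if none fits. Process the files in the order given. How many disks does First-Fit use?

10 GB → disk 1 (remaining 54 GB)
7 GB → disk 1 (remaining 47 GB)
15 GB → disk 1 (remaining 32 GB)
48 GB → disk 2 (remaining 16 GB)
18 GB → disk 1 (remaining 14 GB)
16 GB → disk 2 (remaining 0 GB)
19 GB → disk 3 (remaining 45 GB)
38 GB → disk 3 (remaining 7 GB)
13 GB → disk 1 (remaining 1 GB)
33 GB → disk 4 (remaining 31 GB)
12 GB → disk 4 (remaining 19 GB)
44 GB → disk 5 (remaining 20 GB)
Final disks: [10,7,15,18,13] [48,16] [19,38] [33,12] [44].

5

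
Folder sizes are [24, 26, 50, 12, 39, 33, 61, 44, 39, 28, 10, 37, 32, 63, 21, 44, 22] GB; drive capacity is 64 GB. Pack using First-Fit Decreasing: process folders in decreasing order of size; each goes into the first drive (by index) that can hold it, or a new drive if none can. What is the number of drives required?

Sorted descending: 63, 61, 50, 44, 44, 39, 39, 37, 33, 32, 28, 26, 24, 22, 21, 12, 10.
drive 1: place 63 GB, 1 GB left
drive 2: place 61 GB, 3 GB left
drive 3: place 50 GB, 14 GB left
drive 4: place 44 GB, 20 GB left
drive 5: place 44 GB, 20 GB left
drive 6: place 39 GB, 25 GB left
drive 7: place 39 GB, 25 GB left
drive 8: place 37 GB, 27 GB left
drive 9: place 33 GB, 31 GB left
drive 10: place 32 GB, 32 GB left
drive 9: place 28 GB, 3 GB left
drive 8: place 26 GB, 1 GB left
drive 6: place 24 GB, 1 GB left
drive 7: place 22 GB, 3 GB left
drive 10: place 21 GB, 11 GB left
drive 3: place 12 GB, 2 GB left
drive 4: place 10 GB, 10 GB left
Final drives: [63] [61] [50,12] [44,10] [44] [39,24] [39,22] [37,26] [33,28] [32,21].

10 drives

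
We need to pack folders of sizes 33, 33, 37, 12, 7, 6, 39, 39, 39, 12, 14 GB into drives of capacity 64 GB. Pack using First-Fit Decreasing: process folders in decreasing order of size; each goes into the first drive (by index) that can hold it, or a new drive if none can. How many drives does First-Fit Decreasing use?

6

Sorted descending: 39, 39, 39, 37, 33, 33, 14, 12, 12, 7, 6.
39 GB → drive 1 (remaining 25 GB)
39 GB → drive 2 (remaining 25 GB)
39 GB → drive 3 (remaining 25 GB)
37 GB → drive 4 (remaining 27 GB)
33 GB → drive 5 (remaining 31 GB)
33 GB → drive 6 (remaining 31 GB)
14 GB → drive 1 (remaining 11 GB)
12 GB → drive 2 (remaining 13 GB)
12 GB → drive 2 (remaining 1 GB)
7 GB → drive 1 (remaining 4 GB)
6 GB → drive 3 (remaining 19 GB)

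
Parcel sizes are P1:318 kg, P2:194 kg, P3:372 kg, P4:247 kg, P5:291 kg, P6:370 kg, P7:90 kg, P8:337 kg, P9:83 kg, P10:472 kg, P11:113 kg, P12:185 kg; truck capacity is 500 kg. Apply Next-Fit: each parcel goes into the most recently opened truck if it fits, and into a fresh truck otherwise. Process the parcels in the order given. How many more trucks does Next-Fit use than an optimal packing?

Next-Fit: [318] [194] [372] [247] [291] [370,90] [337,83] [472] [113,185] → 9 trucks.
Total size 3072 kg; any packing needs at least ⌈3072/500⌉ = 7 trucks.
An optimal packing achieves that bound: [472] [372,113] [370,90] [337,83] [318] [291,194] [247,185] → 7 trucks.
Excess: 9 − 7 = 2.

2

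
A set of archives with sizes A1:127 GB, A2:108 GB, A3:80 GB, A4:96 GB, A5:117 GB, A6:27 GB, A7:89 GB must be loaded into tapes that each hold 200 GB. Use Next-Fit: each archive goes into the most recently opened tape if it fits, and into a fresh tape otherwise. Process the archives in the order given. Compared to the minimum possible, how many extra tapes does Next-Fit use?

Next-Fit: [127] [108,80] [96] [117,27] [89] → 5 tapes.
Total size 644 GB; any packing needs at least ⌈644/200⌉ = 4 tapes.
An optimal packing achieves that bound: [127,27] [117,80] [108,89] [96] → 4 tapes.
Excess: 5 − 4 = 1.

1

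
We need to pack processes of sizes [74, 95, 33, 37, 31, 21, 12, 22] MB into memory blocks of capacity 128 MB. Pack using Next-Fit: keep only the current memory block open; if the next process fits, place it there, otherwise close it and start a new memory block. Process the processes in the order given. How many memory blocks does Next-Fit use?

3

Put 74 MB in memory block 1; 54 MB remain.
Put 95 MB in memory block 2; 33 MB remain.
Put 33 MB in memory block 2; 0 MB remain.
Put 37 MB in memory block 3; 91 MB remain.
Put 31 MB in memory block 3; 60 MB remain.
Put 21 MB in memory block 3; 39 MB remain.
Put 12 MB in memory block 3; 27 MB remain.
Put 22 MB in memory block 3; 5 MB remain.
Final memory blocks: [74] [95,33] [37,31,21,12,22].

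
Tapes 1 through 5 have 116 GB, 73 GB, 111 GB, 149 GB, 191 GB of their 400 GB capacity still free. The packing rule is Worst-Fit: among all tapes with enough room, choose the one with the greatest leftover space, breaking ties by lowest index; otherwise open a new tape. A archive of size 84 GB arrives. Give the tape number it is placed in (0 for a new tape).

Tapes with room: tape 1 (116 GB), tape 3 (111 GB), tape 4 (149 GB), tape 5 (191 GB).
Most room is tape 5 with 191 GB free.

5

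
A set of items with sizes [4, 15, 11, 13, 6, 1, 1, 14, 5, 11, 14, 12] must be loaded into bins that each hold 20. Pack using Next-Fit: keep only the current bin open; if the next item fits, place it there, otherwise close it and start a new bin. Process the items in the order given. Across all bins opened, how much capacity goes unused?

bin 1: place 4, 16 left
bin 1: place 15, 1 left
bin 2: place 11, 9 left
bin 3: place 13, 7 left
bin 3: place 6, 1 left
bin 3: place 1, 0 left
bin 4: place 1, 19 left
bin 4: place 14, 5 left
bin 4: place 5, 0 left
bin 5: place 11, 9 left
bin 6: place 14, 6 left
bin 7: place 12, 8 left
7 bins × 20 = 140; used 107; unused 33.

33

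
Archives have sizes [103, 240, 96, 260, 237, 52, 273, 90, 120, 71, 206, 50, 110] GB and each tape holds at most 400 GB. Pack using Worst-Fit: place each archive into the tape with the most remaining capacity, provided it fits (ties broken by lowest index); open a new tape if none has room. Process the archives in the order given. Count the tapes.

6 tapes

tape 1: place 103 GB, 297 GB left
tape 1: place 240 GB, 57 GB left
tape 2: place 96 GB, 304 GB left
tape 2: place 260 GB, 44 GB left
tape 3: place 237 GB, 163 GB left
tape 3: place 52 GB, 111 GB left
tape 4: place 273 GB, 127 GB left
tape 4: place 90 GB, 37 GB left
tape 5: place 120 GB, 280 GB left
tape 5: place 71 GB, 209 GB left
tape 5: place 206 GB, 3 GB left
tape 3: place 50 GB, 61 GB left
tape 6: place 110 GB, 290 GB left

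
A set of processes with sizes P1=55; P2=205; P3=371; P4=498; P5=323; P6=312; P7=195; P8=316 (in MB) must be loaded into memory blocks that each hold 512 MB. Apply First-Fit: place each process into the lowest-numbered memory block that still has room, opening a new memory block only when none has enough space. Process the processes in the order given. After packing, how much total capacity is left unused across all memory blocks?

797

memory block 1: place P1 (55 MB), 457 MB left
memory block 1: place P2 (205 MB), 252 MB left
memory block 2: place P3 (371 MB), 141 MB left
memory block 3: place P4 (498 MB), 14 MB left
memory block 4: place P5 (323 MB), 189 MB left
memory block 5: place P6 (312 MB), 200 MB left
memory block 1: place P7 (195 MB), 57 MB left
memory block 6: place P8 (316 MB), 196 MB left
6 memory blocks × 512 MB = 3072 MB; used 2275 MB; unused 797 MB.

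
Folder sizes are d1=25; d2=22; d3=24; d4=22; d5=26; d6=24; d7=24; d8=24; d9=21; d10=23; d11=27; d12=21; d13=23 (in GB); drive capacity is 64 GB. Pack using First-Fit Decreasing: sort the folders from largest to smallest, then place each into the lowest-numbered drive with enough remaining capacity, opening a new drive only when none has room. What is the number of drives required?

6

Sorted descending: 27, 26, 25, 24, 24, 24, 24, 23, 23, 22, 22, 21, 21.
drive 1: place 27 GB, 37 GB left
drive 1: place 26 GB, 11 GB left
drive 2: place 25 GB, 39 GB left
drive 2: place 24 GB, 15 GB left
drive 3: place 24 GB, 40 GB left
drive 3: place 24 GB, 16 GB left
drive 4: place 24 GB, 40 GB left
drive 4: place 23 GB, 17 GB left
drive 5: place 23 GB, 41 GB left
drive 5: place 22 GB, 19 GB left
drive 6: place 22 GB, 42 GB left
drive 6: place 21 GB, 21 GB left
drive 6: place 21 GB, 0 GB left
Final drives: [27,26] [25,24] [24,24] [24,23] [23,22] [22,21,21].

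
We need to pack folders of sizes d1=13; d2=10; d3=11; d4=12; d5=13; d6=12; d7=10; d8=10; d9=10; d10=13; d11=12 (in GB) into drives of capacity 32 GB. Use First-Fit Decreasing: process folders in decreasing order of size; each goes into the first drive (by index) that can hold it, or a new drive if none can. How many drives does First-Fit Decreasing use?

5 drives

Sorted descending: 13, 13, 13, 12, 12, 12, 11, 10, 10, 10, 10.
Put 13 GB in drive 1; 19 GB remain.
Put 13 GB in drive 1; 6 GB remain.
Put 13 GB in drive 2; 19 GB remain.
Put 12 GB in drive 2; 7 GB remain.
Put 12 GB in drive 3; 20 GB remain.
Put 12 GB in drive 3; 8 GB remain.
Put 11 GB in drive 4; 21 GB remain.
Put 10 GB in drive 4; 11 GB remain.
Put 10 GB in drive 4; 1 GB remain.
Put 10 GB in drive 5; 22 GB remain.
Put 10 GB in drive 5; 12 GB remain.
Final drives: [13,13] [13,12] [12,12] [11,10,10] [10,10].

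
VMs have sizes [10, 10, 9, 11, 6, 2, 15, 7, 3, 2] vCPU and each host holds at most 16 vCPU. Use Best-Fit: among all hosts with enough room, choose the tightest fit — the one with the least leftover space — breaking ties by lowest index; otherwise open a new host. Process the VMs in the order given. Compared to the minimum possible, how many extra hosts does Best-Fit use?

0

Best-Fit: [10,6] [10,2] [9,7] [11,2,3] [15] → 5 hosts.
Total size 75 vCPU; any packing needs at least ⌈75/16⌉ = 5 hosts.
So 5 is already optimal.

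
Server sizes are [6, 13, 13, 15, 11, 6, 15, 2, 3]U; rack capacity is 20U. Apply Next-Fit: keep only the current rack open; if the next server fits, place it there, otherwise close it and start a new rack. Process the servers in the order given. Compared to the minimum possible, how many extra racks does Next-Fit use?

0

Next-Fit: [6,13] [13] [15] [11,6] [15,2,3] → 5 racks.
Total size 84U; any packing needs at least ⌈84/20⌉ = 5 racks.
So 5 is already optimal.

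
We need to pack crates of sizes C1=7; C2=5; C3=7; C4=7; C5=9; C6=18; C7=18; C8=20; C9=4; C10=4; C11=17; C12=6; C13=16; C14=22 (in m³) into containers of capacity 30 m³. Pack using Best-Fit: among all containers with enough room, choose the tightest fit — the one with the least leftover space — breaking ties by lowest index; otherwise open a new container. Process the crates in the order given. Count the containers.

C1 (7 m³) → container 1 (remaining 23 m³)
C2 (5 m³) → container 1 (remaining 18 m³)
C3 (7 m³) → container 1 (remaining 11 m³)
C4 (7 m³) → container 1 (remaining 4 m³)
C5 (9 m³) → container 2 (remaining 21 m³)
C6 (18 m³) → container 2 (remaining 3 m³)
C7 (18 m³) → container 3 (remaining 12 m³)
C8 (20 m³) → container 4 (remaining 10 m³)
C9 (4 m³) → container 1 (remaining 0 m³)
C10 (4 m³) → container 4 (remaining 6 m³)
C11 (17 m³) → container 5 (remaining 13 m³)
C12 (6 m³) → container 4 (remaining 0 m³)
C13 (16 m³) → container 6 (remaining 14 m³)
C14 (22 m³) → container 7 (remaining 8 m³)

7 containers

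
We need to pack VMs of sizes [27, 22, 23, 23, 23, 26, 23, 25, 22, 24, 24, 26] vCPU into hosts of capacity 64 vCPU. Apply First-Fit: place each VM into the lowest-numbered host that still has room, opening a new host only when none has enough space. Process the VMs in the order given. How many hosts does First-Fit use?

6 hosts

Put 27 vCPU in host 1; 37 vCPU remain.
Put 22 vCPU in host 1; 15 vCPU remain.
Put 23 vCPU in host 2; 41 vCPU remain.
Put 23 vCPU in host 2; 18 vCPU remain.
Put 23 vCPU in host 3; 41 vCPU remain.
Put 26 vCPU in host 3; 15 vCPU remain.
Put 23 vCPU in host 4; 41 vCPU remain.
Put 25 vCPU in host 4; 16 vCPU remain.
Put 22 vCPU in host 5; 42 vCPU remain.
Put 24 vCPU in host 5; 18 vCPU remain.
Put 24 vCPU in host 6; 40 vCPU remain.
Put 26 vCPU in host 6; 14 vCPU remain.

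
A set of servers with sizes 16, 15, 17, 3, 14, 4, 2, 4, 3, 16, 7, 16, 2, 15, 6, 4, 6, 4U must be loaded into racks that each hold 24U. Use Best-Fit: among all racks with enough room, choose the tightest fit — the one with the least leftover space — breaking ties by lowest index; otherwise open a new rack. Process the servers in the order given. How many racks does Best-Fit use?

16U → rack 1 (remaining 8U)
15U → rack 2 (remaining 9U)
17U → rack 3 (remaining 7U)
3U → rack 3 (remaining 4U)
14U → rack 4 (remaining 10U)
4U → rack 3 (remaining 0U)
2U → rack 1 (remaining 6U)
4U → rack 1 (remaining 2U)
3U → rack 2 (remaining 6U)
16U → rack 5 (remaining 8U)
7U → rack 5 (remaining 1U)
16U → rack 6 (remaining 8U)
2U → rack 1 (remaining 0U)
15U → rack 7 (remaining 9U)
6U → rack 2 (remaining 0U)
4U → rack 6 (remaining 4U)
6U → rack 7 (remaining 3U)
4U → rack 6 (remaining 0U)
Final racks: [16,2,4,2] [15,3,6] [17,3,4] [14] [16,7] [16,4,4] [15,6].

7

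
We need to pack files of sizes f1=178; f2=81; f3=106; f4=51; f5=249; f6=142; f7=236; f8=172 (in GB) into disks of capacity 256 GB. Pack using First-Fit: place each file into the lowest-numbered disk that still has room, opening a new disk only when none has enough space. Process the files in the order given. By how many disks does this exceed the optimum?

1

First-Fit: [178,51] [81,106] [249] [142] [236] [172] → 6 disks.
Total size 1215 GB; any packing needs at least ⌈1215/256⌉ = 5 disks.
An optimal packing achieves that bound: [249] [236] [178,51] [172,81] [142,106] → 5 disks.
Excess: 6 − 5 = 1.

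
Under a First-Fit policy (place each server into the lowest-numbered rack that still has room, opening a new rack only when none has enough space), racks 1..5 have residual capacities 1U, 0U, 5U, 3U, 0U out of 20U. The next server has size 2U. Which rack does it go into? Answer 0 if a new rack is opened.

Racks with room: rack 3 (5U), rack 4 (3U).
The first with room is rack 3.

3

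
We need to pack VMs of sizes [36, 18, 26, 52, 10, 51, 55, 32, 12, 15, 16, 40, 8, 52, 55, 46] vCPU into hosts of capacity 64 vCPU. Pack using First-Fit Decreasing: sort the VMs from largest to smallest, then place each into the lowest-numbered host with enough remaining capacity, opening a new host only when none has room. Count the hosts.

9 hosts

Sorted descending: 55, 55, 52, 52, 51, 46, 40, 36, 32, 26, 18, 16, 15, 12, 10, 8.
Put 55 vCPU in host 1; 9 vCPU remain.
Put 55 vCPU in host 2; 9 vCPU remain.
Put 52 vCPU in host 3; 12 vCPU remain.
Put 52 vCPU in host 4; 12 vCPU remain.
Put 51 vCPU in host 5; 13 vCPU remain.
Put 46 vCPU in host 6; 18 vCPU remain.
Put 40 vCPU in host 7; 24 vCPU remain.
Put 36 vCPU in host 8; 28 vCPU remain.
Put 32 vCPU in host 9; 32 vCPU remain.
Put 26 vCPU in host 8; 2 vCPU remain.
Put 18 vCPU in host 6; 0 vCPU remain.
Put 16 vCPU in host 7; 8 vCPU remain.
Put 15 vCPU in host 9; 17 vCPU remain.
Put 12 vCPU in host 3; 0 vCPU remain.
Put 10 vCPU in host 4; 2 vCPU remain.
Put 8 vCPU in host 1; 1 vCPU remain.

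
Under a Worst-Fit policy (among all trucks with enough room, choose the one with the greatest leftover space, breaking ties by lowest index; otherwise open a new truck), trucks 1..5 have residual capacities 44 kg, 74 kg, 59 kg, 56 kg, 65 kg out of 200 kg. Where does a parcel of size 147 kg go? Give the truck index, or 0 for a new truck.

0

No truck has ≥ 147 kg free, so a new truck is opened.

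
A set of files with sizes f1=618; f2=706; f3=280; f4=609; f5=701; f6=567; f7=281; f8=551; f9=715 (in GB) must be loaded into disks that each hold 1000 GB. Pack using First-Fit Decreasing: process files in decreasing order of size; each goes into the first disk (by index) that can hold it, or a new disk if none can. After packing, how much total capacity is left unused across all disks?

Sorted descending: 715, 706, 701, 618, 609, 567, 551, 281, 280.
disk 1: place 715 GB, 285 GB left
disk 2: place 706 GB, 294 GB left
disk 3: place 701 GB, 299 GB left
disk 4: place 618 GB, 382 GB left
disk 5: place 609 GB, 391 GB left
disk 6: place 567 GB, 433 GB left
disk 7: place 551 GB, 449 GB left
disk 1: place 281 GB, 4 GB left
disk 2: place 280 GB, 14 GB left
7 disks × 1000 GB = 7000 GB; used 5028 GB; unused 1972 GB.

1972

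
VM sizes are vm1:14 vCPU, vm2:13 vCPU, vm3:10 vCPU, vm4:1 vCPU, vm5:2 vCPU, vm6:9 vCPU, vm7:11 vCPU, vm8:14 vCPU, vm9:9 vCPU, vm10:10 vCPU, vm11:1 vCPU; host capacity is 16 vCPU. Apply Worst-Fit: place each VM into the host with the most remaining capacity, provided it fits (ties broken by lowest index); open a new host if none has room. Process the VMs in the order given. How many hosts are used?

Put vm1 (14 vCPU) in host 1; 2 vCPU remain.
Put vm2 (13 vCPU) in host 2; 3 vCPU remain.
Put vm3 (10 vCPU) in host 3; 6 vCPU remain.
Put vm4 (1 vCPU) in host 3; 5 vCPU remain.
Put vm5 (2 vCPU) in host 3; 3 vCPU remain.
Put vm6 (9 vCPU) in host 4; 7 vCPU remain.
Put vm7 (11 vCPU) in host 5; 5 vCPU remain.
Put vm8 (14 vCPU) in host 6; 2 vCPU remain.
Put vm9 (9 vCPU) in host 7; 7 vCPU remain.
Put vm10 (10 vCPU) in host 8; 6 vCPU remain.
Put vm11 (1 vCPU) in host 4; 6 vCPU remain.
Final hosts: [14] [13] [10,1,2] [9,1] [11] [14] [9] [10].

8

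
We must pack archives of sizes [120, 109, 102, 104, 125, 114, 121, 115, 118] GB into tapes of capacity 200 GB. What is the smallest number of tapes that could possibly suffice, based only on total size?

Total size = 120 + 109 + 102 + 104 + 125 + 114 + 121 + 115 + 118 = 1028 GB.
⌈1028 / 200⌉ = 6.

6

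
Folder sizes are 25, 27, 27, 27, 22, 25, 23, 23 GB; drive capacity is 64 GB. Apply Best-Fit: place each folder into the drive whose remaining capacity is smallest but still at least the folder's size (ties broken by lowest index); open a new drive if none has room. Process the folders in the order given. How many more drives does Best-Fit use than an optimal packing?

Best-Fit: [25,27] [27,27] [22,25] [23,23] → 4 drives.
Total size 199 GB; any packing needs at least ⌈199/64⌉ = 4 drives.
So 4 is already optimal.

0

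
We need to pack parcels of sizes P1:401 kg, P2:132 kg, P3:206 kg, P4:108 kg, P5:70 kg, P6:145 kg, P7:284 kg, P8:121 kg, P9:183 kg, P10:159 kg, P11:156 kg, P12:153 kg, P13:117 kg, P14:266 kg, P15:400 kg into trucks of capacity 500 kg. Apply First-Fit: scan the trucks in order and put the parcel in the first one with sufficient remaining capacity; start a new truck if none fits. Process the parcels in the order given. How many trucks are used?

7 trucks

truck 1: place P1 (401 kg), 99 kg left
truck 2: place P2 (132 kg), 368 kg left
truck 2: place P3 (206 kg), 162 kg left
truck 2: place P4 (108 kg), 54 kg left
truck 1: place P5 (70 kg), 29 kg left
truck 3: place P6 (145 kg), 355 kg left
truck 3: place P7 (284 kg), 71 kg left
truck 4: place P8 (121 kg), 379 kg left
truck 4: place P9 (183 kg), 196 kg left
truck 4: place P10 (159 kg), 37 kg left
truck 5: place P11 (156 kg), 344 kg left
truck 5: place P12 (153 kg), 191 kg left
truck 5: place P13 (117 kg), 74 kg left
truck 6: place P14 (266 kg), 234 kg left
truck 7: place P15 (400 kg), 100 kg left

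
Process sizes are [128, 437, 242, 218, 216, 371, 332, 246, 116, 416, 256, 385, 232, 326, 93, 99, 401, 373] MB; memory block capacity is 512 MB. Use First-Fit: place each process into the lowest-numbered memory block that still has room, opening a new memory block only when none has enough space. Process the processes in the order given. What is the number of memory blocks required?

Put 128 MB in memory block 1; 384 MB remain.
Put 437 MB in memory block 2; 75 MB remain.
Put 242 MB in memory block 1; 142 MB remain.
Put 218 MB in memory block 3; 294 MB remain.
Put 216 MB in memory block 3; 78 MB remain.
Put 371 MB in memory block 4; 141 MB remain.
Put 332 MB in memory block 5; 180 MB remain.
Put 246 MB in memory block 6; 266 MB remain.
Put 116 MB in memory block 1; 26 MB remain.
Put 416 MB in memory block 7; 96 MB remain.
Put 256 MB in memory block 6; 10 MB remain.
Put 385 MB in memory block 8; 127 MB remain.
Put 232 MB in memory block 9; 280 MB remain.
Put 326 MB in memory block 10; 186 MB remain.
Put 93 MB in memory block 4; 48 MB remain.
Put 99 MB in memory block 5; 81 MB remain.
Put 401 MB in memory block 11; 111 MB remain.
Put 373 MB in memory block 12; 139 MB remain.
Final memory blocks: [128,242,116] [437] [218,216] [371,93] [332,99] [246,256] [416] [385] [232] [326] [401] [373].

12 memory blocks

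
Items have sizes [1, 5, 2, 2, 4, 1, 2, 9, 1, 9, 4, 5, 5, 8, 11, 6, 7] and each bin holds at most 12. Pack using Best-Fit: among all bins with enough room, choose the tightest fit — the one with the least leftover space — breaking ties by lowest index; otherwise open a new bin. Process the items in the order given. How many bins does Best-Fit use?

1 → bin 1 (remaining 11)
5 → bin 1 (remaining 6)
2 → bin 1 (remaining 4)
2 → bin 1 (remaining 2)
4 → bin 2 (remaining 8)
1 → bin 1 (remaining 1)
2 → bin 2 (remaining 6)
9 → bin 3 (remaining 3)
1 → bin 1 (remaining 0)
9 → bin 4 (remaining 3)
4 → bin 2 (remaining 2)
5 → bin 5 (remaining 7)
5 → bin 5 (remaining 2)
8 → bin 6 (remaining 4)
11 → bin 7 (remaining 1)
6 → bin 8 (remaining 6)
7 → bin 9 (remaining 5)

9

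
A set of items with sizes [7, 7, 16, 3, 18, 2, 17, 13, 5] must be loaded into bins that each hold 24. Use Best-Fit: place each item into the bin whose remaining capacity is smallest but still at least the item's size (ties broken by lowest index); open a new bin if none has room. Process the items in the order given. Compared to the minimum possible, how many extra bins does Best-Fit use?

Best-Fit: [7,7] [16,3,2] [18,5] [17] [13] → 5 bins.
Total size 88; any packing needs at least ⌈88/24⌉ = 4 bins.
An optimal packing achieves that bound: [18,5] [17,7] [16,7] [13,3,2] → 4 bins.
Excess: 5 − 4 = 1.

1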